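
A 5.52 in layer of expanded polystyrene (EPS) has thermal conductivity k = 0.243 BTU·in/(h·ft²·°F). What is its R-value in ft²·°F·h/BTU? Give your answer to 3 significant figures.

22.7 ft²·°F·h/BTU

R = L/k = 5.52/0.243 = 22.72 ft²·°F·h/BTU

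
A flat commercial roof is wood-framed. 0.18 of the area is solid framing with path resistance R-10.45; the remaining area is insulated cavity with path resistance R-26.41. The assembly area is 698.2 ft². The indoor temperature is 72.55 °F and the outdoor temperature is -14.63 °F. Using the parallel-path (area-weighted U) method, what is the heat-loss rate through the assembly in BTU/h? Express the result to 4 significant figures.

2938 BTU/h

U_eff = 0.82/26.41 + 0.18/10.45 = 0.031049 + 0.017225 = 0.048274
R_eff = 1/U_eff = 20.715 ft²·°F·h/BTU
Q = 698.2 × (72.55 − (-14.63)) / 20.715 = 2938.4 BTU/h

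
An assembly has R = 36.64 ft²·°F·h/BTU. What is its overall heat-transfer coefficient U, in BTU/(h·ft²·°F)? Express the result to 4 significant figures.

0.02729 BTU/(h·ft²·°F)

U = 1/R = 1/36.64 = 0.027293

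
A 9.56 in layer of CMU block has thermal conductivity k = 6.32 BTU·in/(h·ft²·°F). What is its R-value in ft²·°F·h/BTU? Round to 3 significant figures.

1.51 ft²·°F·h/BTU

R = L/k = 9.56/6.32 = 1.513 ft²·°F·h/BTU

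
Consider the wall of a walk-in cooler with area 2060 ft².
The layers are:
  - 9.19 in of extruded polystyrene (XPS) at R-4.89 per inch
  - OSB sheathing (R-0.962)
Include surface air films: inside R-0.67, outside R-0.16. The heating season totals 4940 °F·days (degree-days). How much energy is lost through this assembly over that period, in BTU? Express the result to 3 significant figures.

9.19 × 4.89 = 44.94
R_total = 0.67 + 44.94 + 0.962 + 0.16 = 46.73 ft²·°F·h/BTU
E = A × HDD × 24 / R = 2060 × 4940 × 24 / 46.73 = 5226000 BTU

5230000 BTU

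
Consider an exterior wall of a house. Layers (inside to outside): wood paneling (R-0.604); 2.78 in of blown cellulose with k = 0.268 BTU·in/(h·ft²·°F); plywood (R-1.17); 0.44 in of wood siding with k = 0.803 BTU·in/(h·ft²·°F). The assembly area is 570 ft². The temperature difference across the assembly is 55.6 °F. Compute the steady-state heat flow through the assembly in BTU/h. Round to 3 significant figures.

2500 BTU/h

2.78/0.268 = 10.37
0.44/0.803 = 0.5479
R_total = 0.604 + 10.37 + 1.17 + 0.5479 = 12.7 ft²·°F·h/BTU
Q = A·ΔT/R = 570 × 55.6 / 12.7 = 2496 BTU/h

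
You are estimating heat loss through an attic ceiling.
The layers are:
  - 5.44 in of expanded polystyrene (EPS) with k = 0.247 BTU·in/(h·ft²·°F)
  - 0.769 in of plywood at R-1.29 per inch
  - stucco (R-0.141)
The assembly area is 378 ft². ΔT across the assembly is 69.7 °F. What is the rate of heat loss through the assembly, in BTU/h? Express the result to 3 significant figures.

5.44/0.247 = 22.02
0.769 × 1.29 = 0.992
R_total = 22.02 + 0.992 + 0.141 = 23.16 ft²·°F·h/BTU
Q = A·ΔT/R = 378 × 69.7 / 23.16 = 1138 BTU/h

1140 BTU/h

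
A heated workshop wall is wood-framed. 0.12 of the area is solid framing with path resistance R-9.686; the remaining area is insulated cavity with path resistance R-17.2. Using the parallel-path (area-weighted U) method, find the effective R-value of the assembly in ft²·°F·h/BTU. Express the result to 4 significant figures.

15.74 ft²·°F·h/BTU

U_eff = 0.88/17.2 + 0.12/9.686 = 0.051163 + 0.012389 = 0.063552
R_eff = 1/U_eff = 15.735 ft²·°F·h/BTU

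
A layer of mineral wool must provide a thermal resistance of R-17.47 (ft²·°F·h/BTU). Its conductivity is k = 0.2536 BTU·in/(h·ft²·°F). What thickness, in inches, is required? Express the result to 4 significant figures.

4.430 in

L = R × k = 17.47 × 0.2536 = 4.4304 in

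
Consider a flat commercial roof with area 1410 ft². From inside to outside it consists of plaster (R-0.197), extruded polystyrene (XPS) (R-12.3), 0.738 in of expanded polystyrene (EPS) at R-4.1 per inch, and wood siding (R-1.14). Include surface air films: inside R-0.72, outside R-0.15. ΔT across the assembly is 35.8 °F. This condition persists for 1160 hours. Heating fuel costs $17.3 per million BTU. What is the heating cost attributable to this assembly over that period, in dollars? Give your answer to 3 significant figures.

57.8 dollars

0.738 × 4.1 = 3.026
R_total = 0.72 + 0.197 + 12.3 + 3.026 + 1.14 + 0.15 = 17.53 ft²·°F·h/BTU
Q = 1410 × 35.8 / 17.53 = 2879 BTU/h
E = 2879 × 1160 = 3340000 BTU
Cost = 3340000/10⁶ × 17.3 = $57.78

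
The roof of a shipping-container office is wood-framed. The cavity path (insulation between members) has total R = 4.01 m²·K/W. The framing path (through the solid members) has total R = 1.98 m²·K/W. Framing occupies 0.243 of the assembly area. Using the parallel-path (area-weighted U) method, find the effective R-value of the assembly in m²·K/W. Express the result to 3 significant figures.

U_eff = 0.757/4.01 + 0.243/1.98 = 0.1888 + 0.1227 = 0.3115
R_eff = 1/U_eff = 3.21 m²·K/W

3.21 m²·K/W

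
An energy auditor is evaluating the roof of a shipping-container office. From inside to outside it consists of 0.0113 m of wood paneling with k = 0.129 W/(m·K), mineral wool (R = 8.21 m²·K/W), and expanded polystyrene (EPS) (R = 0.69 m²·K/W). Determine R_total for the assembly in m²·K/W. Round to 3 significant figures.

0.0113/0.129 = 0.0876
R_total = 0.0876 + 8.21 + 0.69 = 8.988 m²·K/W

8.99 m²·K/W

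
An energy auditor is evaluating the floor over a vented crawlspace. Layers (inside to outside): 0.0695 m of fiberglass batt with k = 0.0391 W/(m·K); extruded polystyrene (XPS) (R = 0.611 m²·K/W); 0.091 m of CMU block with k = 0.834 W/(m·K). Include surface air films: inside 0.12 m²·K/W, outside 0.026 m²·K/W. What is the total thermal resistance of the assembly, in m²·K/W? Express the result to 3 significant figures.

2.64 m²·K/W

0.0695/0.0391 = 1.777
0.091/0.834 = 0.1091
R_total = 0.12 + 1.777 + 0.611 + 0.1091 + 0.026 = 2.644 m²·K/W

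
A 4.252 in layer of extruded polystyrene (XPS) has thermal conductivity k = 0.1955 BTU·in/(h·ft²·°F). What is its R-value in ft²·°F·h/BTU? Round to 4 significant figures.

21.75 ft²·°F·h/BTU

R = L/k = 4.252/0.1955 = 21.749 ft²·°F·h/BTU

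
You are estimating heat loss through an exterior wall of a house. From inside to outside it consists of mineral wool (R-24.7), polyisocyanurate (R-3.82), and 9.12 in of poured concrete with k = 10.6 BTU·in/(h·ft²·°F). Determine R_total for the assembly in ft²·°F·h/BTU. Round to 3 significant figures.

9.12/10.6 = 0.8604
R_total = 24.7 + 3.82 + 0.8604 = 29.38 ft²·°F·h/BTU

29.4 ft²·°F·h/BTU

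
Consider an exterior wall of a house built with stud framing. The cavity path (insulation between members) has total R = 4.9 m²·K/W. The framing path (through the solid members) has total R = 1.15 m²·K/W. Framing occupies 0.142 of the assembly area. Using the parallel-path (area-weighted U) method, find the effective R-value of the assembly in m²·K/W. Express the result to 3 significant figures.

U_eff = 0.858/4.9 + 0.142/1.15 = 0.1751 + 0.1235 = 0.2986
R_eff = 1/U_eff = 3.349 m²·K/W

3.35 m²·K/W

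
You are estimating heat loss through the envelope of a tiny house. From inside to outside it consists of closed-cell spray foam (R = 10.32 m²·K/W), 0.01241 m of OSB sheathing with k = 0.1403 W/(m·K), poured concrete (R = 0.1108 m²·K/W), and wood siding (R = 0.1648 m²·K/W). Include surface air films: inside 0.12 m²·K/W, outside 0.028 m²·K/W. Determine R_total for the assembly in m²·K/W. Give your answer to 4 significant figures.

10.83 m²·K/W

0.01241/0.1403 = 0.088453
R_total = 0.12 + 10.32 + 0.088453 + 0.1108 + 0.1648 + 0.028 = 10.832 m²·K/W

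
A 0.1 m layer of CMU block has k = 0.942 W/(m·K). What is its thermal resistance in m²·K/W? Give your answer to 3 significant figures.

0.106 m²·K/W

R = L/k = 0.1/0.942 = 0.1062 m²·K/W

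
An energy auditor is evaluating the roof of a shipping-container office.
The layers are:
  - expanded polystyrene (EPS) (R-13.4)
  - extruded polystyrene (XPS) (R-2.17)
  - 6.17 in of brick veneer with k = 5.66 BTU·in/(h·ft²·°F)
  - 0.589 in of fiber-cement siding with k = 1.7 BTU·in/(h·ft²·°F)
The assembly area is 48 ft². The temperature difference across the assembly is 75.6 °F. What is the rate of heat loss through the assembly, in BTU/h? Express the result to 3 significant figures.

6.17/5.66 = 1.09
0.589/1.7 = 0.3465
R_total = 13.4 + 2.17 + 1.09 + 0.3465 = 17.01 ft²·°F·h/BTU
Q = A·ΔT/R = 48 × 75.6 / 17.01 = 213.4 BTU/h

213 BTU/h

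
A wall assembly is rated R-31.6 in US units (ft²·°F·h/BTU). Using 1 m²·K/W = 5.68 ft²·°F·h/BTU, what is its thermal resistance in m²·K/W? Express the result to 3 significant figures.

5.56 m²·K/W

R_SI = 31.6/5.68 = 5.563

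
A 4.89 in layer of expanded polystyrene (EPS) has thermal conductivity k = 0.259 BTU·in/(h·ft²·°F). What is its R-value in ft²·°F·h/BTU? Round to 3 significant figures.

18.9 ft²·°F·h/BTU

R = L/k = 4.89/0.259 = 18.88 ft²·°F·h/BTU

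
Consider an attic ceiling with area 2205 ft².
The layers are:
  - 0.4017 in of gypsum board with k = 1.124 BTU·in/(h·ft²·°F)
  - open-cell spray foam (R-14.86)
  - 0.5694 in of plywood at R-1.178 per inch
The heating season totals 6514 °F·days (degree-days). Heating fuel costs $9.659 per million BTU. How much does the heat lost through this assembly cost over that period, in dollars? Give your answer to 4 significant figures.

209.6 dollars

0.4017/1.124 = 0.35738
0.5694 × 1.178 = 0.67075
R_total = 0.35738 + 14.86 + 0.67075 = 15.888 ft²·°F·h/BTU
E = A × HDD × 24 / R = 2205 × 6514 × 24 / 15.888 = 21697000 BTU
Cost = 21697000/10⁶ × 9.659 = $209.57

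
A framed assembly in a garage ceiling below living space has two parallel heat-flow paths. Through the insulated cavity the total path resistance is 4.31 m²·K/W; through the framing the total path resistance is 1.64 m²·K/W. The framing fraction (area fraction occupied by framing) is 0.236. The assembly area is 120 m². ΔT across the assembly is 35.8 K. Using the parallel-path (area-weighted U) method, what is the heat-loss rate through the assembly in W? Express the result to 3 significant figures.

1380 W

U_eff = 0.764/4.31 + 0.236/1.64 = 0.1773 + 0.1439 = 0.3212
R_eff = 1/U_eff = 3.114 m²·K/W
Q = 120 × 35.8 / 3.114 = 1380 W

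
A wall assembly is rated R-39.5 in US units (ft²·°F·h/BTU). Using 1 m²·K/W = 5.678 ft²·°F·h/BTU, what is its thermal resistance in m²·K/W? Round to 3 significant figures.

6.96 m²·K/W

R_SI = 39.5/5.678 = 6.957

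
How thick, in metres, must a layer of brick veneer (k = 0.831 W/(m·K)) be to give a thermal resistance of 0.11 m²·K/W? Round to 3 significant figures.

0.0914 m

L = R·k = 0.11 × 0.831 = 0.09141 m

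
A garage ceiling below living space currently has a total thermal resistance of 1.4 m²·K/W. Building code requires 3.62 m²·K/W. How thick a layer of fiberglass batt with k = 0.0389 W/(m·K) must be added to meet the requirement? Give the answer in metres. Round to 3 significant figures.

ΔR = 3.62 − 1.4 = 2.22 m²·K/W
L = ΔR × k = 2.22 × 0.0389 = 0.08636 m

0.0864 m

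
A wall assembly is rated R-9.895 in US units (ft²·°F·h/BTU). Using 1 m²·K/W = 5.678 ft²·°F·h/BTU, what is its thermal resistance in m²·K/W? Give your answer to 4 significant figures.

1.743 m²·K/W

R_SI = 9.895/5.678 = 1.7427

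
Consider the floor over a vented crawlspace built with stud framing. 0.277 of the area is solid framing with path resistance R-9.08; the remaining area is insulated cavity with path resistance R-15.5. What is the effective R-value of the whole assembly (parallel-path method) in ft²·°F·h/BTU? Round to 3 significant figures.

13.0 ft²·°F·h/BTU

U_eff = 0.723/15.5 + 0.277/9.08 = 0.04665 + 0.03051 = 0.07715
R_eff = 1/U_eff = 12.96 ft²·°F·h/BTU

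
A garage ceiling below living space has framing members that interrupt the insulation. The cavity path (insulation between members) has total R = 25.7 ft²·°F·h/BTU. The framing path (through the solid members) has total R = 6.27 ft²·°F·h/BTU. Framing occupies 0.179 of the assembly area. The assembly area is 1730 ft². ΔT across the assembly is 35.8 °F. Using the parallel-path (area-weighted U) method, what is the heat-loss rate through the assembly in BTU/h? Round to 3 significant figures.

3750 BTU/h

U_eff = 0.821/25.7 + 0.179/6.27 = 0.03195 + 0.02855 = 0.06049
R_eff = 1/U_eff = 16.53 ft²·°F·h/BTU
Q = 1730 × 35.8 / 16.53 = 3747 BTU/h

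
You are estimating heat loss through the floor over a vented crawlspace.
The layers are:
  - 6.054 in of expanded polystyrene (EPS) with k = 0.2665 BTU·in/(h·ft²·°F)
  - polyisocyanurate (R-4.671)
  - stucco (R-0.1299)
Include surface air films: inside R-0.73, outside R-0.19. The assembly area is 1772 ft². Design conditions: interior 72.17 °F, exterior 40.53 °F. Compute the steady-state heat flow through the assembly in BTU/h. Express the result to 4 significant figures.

6.054/0.2665 = 22.717
R_total = 0.73 + 22.717 + 4.671 + 0.1299 + 0.19 = 28.438 ft²·°F·h/BTU
Q = A·ΔT/R = 1772 × (72.17 − 40.53) / 28.438 = 1971.5 BTU/h

1972 BTU/h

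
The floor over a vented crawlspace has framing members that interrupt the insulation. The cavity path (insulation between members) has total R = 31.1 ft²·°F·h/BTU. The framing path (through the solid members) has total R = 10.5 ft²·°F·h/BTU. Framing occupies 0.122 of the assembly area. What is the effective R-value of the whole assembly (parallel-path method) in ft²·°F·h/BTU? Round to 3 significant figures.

25.1 ft²·°F·h/BTU

U_eff = 0.878/31.1 + 0.122/10.5 = 0.02823 + 0.01162 = 0.03985
R_eff = 1/U_eff = 25.09 ft²·°F·h/BTU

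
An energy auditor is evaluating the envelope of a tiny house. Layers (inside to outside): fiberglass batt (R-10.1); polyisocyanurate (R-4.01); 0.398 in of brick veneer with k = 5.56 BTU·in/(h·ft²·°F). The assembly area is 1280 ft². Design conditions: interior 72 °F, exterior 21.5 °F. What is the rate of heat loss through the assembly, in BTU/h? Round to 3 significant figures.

0.398/5.56 = 0.07158
R_total = 10.1 + 4.01 + 0.07158 = 14.18 ft²·°F·h/BTU
Q = A·ΔT/R = 1280 × (72 − 21.5) / 14.18 = 4558 BTU/h

4560 BTU/h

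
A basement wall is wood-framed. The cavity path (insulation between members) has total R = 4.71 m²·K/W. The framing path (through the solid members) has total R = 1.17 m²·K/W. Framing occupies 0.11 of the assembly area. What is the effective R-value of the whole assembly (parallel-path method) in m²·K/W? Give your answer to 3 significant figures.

3.53 m²·K/W

U_eff = 0.89/4.71 + 0.11/1.17 = 0.189 + 0.09402 = 0.283
R_eff = 1/U_eff = 3.534 m²·K/W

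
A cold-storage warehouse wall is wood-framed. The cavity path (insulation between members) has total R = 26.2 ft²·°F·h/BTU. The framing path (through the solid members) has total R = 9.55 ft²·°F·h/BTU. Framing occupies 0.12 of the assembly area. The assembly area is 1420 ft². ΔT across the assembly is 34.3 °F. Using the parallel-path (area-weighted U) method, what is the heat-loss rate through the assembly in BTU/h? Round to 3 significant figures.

U_eff = 0.88/26.2 + 0.12/9.55 = 0.03359 + 0.01257 = 0.04615
R_eff = 1/U_eff = 21.67 ft²·°F·h/BTU
Q = 1420 × 34.3 / 21.67 = 2248 BTU/h

2250 BTU/h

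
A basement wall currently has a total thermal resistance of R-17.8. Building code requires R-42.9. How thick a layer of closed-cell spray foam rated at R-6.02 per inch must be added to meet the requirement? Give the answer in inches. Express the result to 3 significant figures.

ΔR = 42.9 − 17.8 = 25.1 ft²·°F·h/BTU
L = ΔR / (R/in) = 25.1/6.02 = 4.169 in

4.17 in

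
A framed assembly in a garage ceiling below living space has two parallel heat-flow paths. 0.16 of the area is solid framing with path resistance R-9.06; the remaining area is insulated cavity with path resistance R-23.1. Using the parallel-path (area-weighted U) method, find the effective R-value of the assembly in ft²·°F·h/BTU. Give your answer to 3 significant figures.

18.5 ft²·°F·h/BTU

U_eff = 0.84/23.1 + 0.16/9.06 = 0.03636 + 0.01766 = 0.05402
R_eff = 1/U_eff = 18.51 ft²·°F·h/BTU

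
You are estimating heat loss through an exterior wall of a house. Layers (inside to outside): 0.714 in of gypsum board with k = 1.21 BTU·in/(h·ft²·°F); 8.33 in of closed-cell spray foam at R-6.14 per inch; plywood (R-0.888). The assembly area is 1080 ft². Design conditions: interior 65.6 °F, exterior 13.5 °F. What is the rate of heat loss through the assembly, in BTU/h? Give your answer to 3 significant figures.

1070 BTU/h

0.714/1.21 = 0.5901
8.33 × 6.14 = 51.15
R_total = 0.5901 + 51.15 + 0.888 = 52.62 ft²·°F·h/BTU
Q = A·ΔT/R = 1080 × (65.6 − 13.5) / 52.62 = 1069 BTU/h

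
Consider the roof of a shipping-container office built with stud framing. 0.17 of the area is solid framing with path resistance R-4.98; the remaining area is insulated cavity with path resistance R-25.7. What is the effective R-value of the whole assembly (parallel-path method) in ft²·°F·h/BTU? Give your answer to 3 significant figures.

15.1 ft²·°F·h/BTU

U_eff = 0.83/25.7 + 0.17/4.98 = 0.0323 + 0.03414 = 0.06643
R_eff = 1/U_eff = 15.05 ft²·°F·h/BTU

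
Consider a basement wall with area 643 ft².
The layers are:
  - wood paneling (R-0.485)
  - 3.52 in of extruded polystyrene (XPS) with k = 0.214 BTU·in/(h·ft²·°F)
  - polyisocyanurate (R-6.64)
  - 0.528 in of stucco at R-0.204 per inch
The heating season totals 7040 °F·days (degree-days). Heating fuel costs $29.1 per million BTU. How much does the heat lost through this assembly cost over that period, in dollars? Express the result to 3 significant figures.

134 dollars

3.52/0.214 = 16.45
0.528 × 0.204 = 0.1077
R_total = 0.485 + 16.45 + 6.64 + 0.1077 = 23.68 ft²·°F·h/BTU
E = A × HDD × 24 / R = 643 × 7040 × 24 / 23.68 = 4588000 BTU
Cost = 4588000/10⁶ × 29.1 = $133.5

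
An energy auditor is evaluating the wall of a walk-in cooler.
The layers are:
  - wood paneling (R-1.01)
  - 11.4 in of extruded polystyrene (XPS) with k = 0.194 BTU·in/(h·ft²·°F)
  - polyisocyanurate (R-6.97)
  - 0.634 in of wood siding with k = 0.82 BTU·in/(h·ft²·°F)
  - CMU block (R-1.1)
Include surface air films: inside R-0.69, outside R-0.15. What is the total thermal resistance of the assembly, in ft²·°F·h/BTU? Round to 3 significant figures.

69.5 ft²·°F·h/BTU

11.4/0.194 = 58.76
0.634/0.82 = 0.7732
R_total = 0.69 + 1.01 + 58.76 + 6.97 + 0.7732 + 1.1 + 0.15 = 69.46 ft²·°F·h/BTU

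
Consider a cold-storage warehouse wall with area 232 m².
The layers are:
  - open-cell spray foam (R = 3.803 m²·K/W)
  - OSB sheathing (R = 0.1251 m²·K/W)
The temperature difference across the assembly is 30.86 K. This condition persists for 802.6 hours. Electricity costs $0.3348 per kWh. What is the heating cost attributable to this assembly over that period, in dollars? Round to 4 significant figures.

R_total = 3.803 + 0.1251 = 3.9281 m²·K/W
Q = 232 × 30.86 / 3.9281 = 1822.6 W
E = 1822.6 W × 802.6 h / 1000 = 1462.9 kWh
Cost = 1462.9 × 0.3348 = $489.76

489.8 dollars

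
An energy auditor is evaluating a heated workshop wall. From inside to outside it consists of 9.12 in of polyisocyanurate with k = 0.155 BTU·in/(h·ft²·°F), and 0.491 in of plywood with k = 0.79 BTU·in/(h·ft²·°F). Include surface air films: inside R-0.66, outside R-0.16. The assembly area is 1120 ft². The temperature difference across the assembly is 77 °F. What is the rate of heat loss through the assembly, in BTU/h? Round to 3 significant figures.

9.12/0.155 = 58.84
0.491/0.79 = 0.6215
R_total = 0.66 + 58.84 + 0.6215 + 0.16 = 60.28 ft²·°F·h/BTU
Q = A·ΔT/R = 1120 × 77 / 60.28 = 1431 BTU/h

1430 BTU/h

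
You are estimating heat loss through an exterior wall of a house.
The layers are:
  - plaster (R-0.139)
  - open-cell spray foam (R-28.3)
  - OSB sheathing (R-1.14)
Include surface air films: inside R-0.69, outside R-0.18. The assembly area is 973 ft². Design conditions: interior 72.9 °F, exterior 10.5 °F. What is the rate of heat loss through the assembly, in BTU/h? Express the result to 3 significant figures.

1990 BTU/h

R_total = 0.69 + 0.139 + 28.3 + 1.14 + 0.18 = 30.45 ft²·°F·h/BTU
Q = A·ΔT/R = 973 × (72.9 − 10.5) / 30.45 = 1994 BTU/h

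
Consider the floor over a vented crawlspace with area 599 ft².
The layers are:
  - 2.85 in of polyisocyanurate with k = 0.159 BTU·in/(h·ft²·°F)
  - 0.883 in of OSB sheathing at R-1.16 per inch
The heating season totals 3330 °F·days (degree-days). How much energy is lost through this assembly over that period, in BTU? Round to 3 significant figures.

2.85/0.159 = 17.92
0.883 × 1.16 = 1.024
R_total = 17.92 + 1.024 = 18.95 ft²·°F·h/BTU
E = A × HDD × 24 / R = 599 × 3330 × 24 / 18.95 = 2526000 BTU

2530000 BTU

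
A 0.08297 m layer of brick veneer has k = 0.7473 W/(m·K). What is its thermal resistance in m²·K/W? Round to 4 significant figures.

0.1110 m²·K/W

R = L/k = 0.08297/0.7473 = 0.11103 m²·K/W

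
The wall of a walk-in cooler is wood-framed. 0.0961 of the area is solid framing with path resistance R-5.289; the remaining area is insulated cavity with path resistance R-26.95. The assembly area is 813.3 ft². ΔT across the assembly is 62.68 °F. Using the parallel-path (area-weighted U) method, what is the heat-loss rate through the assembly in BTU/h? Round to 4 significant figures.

2636 BTU/h

U_eff = 0.9039/26.95 + 0.0961/5.289 = 0.03354 + 0.01817 = 0.05171
R_eff = 1/U_eff = 19.339 ft²·°F·h/BTU
Q = 813.3 × 62.68 / 19.339 = 2636 BTU/h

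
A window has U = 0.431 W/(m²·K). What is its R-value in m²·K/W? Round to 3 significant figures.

2.32 m²·K/W

R = 1/U = 1/0.431 = 2.32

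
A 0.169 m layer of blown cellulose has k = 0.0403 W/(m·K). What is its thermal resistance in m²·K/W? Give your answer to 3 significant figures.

R = L/k = 0.169/0.0403 = 4.194 m²·K/W

4.19 m²·K/W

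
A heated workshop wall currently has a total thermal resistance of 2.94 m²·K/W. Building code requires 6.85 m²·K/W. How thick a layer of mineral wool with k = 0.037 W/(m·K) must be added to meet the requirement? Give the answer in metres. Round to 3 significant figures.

0.145 m

ΔR = 6.85 − 2.94 = 3.91 m²·K/W
L = ΔR × k = 3.91 × 0.037 = 0.1447 m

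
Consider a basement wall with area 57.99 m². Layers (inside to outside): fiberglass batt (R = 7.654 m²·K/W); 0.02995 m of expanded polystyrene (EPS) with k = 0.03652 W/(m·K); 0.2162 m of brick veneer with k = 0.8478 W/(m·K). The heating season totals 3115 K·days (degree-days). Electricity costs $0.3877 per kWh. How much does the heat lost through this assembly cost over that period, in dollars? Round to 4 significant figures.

0.02995/0.03652 = 0.8201
0.2162/0.8478 = 0.25501
R_total = 7.654 + 0.8201 + 0.25501 = 8.7291 m²·K/W
E = A × HDD × 24 / R / 1000 = 57.99 × 3115 × 24 / 8.7291 / 1000 = 496.65 kWh
Cost = 496.65 × 0.3877 = $192.55

192.6 dollars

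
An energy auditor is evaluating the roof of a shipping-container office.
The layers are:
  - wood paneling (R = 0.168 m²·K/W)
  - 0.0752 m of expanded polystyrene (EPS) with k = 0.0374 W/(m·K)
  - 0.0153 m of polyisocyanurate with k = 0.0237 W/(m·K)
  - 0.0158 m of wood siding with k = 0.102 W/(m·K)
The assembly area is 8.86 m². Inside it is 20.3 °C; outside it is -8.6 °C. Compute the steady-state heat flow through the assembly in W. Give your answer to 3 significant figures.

0.0752/0.0374 = 2.011
0.0153/0.0237 = 0.6456
0.0158/0.102 = 0.1549
R_total = 0.168 + 2.011 + 0.6456 + 0.1549 = 2.979 m²·K/W
Q = A·ΔT/R = 8.86 × (20.3 − (-8.6)) / 2.979 = 85.95 W

85.9 W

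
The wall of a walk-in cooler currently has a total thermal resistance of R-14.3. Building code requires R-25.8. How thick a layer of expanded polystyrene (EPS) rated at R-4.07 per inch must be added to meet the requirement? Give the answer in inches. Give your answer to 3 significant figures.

ΔR = 25.8 − 14.3 = 11.5 ft²·°F·h/BTU
L = ΔR / (R/in) = 11.5/4.07 = 2.826 in

2.83 in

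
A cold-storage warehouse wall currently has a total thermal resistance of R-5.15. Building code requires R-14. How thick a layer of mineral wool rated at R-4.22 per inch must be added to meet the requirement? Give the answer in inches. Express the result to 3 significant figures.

2.10 in

ΔR = 14 − 5.15 = 8.85 ft²·°F·h/BTU
L = ΔR / (R/in) = 8.85/4.22 = 2.097 in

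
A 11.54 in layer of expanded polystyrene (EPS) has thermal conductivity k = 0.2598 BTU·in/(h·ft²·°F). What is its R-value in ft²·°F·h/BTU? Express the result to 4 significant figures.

R = L/k = 11.54/0.2598 = 44.419 ft²·°F·h/BTU

44.42 ft²·°F·h/BTU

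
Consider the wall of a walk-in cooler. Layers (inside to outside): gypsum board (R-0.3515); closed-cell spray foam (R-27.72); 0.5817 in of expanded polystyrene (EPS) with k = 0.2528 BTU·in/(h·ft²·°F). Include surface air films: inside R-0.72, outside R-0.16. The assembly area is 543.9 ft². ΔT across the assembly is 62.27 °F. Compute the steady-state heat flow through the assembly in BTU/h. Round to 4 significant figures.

1084 BTU/h

0.5817/0.2528 = 2.301
R_total = 0.72 + 0.3515 + 27.72 + 2.301 + 0.16 = 31.253 ft²·°F·h/BTU
Q = A·ΔT/R = 543.9 × 62.27 / 31.253 = 1083.7 BTU/h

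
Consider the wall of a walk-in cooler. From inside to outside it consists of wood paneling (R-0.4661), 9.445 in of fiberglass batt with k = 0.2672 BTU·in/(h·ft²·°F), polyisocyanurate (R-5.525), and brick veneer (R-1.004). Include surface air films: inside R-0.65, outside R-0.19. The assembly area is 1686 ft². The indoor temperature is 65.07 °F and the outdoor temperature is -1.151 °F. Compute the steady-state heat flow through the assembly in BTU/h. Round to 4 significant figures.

2585 BTU/h

9.445/0.2672 = 35.348
R_total = 0.65 + 0.4661 + 35.348 + 5.525 + 1.004 + 0.19 = 43.183 ft²·°F·h/BTU
Q = A·ΔT/R = 1686 × (65.07 − (-1.151)) / 43.183 = 2585.5 BTU/h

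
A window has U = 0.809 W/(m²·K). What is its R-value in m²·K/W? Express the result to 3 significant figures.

1.24 m²·K/W

R = 1/U = 1/0.809 = 1.236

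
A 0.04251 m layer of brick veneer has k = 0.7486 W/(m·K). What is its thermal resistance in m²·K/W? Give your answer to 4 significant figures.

R = L/k = 0.04251/0.7486 = 0.056786 m²·K/W

0.05679 m²·K/W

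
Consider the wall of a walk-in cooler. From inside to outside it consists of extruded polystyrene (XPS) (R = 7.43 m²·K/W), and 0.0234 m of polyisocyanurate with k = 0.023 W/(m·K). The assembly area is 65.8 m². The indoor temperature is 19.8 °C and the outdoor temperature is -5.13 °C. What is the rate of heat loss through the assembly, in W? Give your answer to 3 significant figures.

194 W

0.0234/0.023 = 1.017
R_total = 7.43 + 1.017 = 8.447 m²·K/W
Q = A·ΔT/R = 65.8 × (19.8 − (-5.13)) / 8.447 = 194.2 W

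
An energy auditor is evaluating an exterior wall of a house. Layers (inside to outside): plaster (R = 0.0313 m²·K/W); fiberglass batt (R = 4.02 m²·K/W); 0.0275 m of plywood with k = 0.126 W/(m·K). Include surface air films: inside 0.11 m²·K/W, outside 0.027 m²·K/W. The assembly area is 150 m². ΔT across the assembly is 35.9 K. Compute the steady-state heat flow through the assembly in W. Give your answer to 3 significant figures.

0.0275/0.126 = 0.2183
R_total = 0.11 + 0.0313 + 4.02 + 0.2183 + 0.027 = 4.407 m²·K/W
Q = A·ΔT/R = 150 × 35.9 / 4.407 = 1222 W

1220 W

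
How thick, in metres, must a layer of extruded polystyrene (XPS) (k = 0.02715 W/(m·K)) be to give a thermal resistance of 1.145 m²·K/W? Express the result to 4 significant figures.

0.03109 m

L = R·k = 1.145 × 0.02715 = 0.031087 m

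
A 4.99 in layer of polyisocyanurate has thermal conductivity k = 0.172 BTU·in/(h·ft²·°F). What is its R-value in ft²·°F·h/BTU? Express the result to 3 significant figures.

29.0 ft²·°F·h/BTU

R = L/k = 4.99/0.172 = 29.01 ft²·°F·h/BTU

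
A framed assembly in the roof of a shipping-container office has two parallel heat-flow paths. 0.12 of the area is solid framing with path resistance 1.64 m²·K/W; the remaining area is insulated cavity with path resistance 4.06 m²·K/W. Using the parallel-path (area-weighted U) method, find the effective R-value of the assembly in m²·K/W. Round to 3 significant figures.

3.45 m²·K/W

U_eff = 0.88/4.06 + 0.12/1.64 = 0.2167 + 0.07317 = 0.2899
R_eff = 1/U_eff = 3.449 m²·K/W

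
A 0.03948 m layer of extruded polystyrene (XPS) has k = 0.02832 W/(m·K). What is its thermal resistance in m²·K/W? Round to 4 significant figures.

R = L/k = 0.03948/0.02832 = 1.3941 m²·K/W

1.394 m²·K/W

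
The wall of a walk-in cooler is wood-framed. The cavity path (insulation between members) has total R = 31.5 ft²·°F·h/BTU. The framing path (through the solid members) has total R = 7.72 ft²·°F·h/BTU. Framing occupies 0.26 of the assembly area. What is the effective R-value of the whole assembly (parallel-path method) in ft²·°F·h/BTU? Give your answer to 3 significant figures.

17.5 ft²·°F·h/BTU

U_eff = 0.74/31.5 + 0.26/7.72 = 0.02349 + 0.03368 = 0.05717
R_eff = 1/U_eff = 17.49 ft²·°F·h/BTU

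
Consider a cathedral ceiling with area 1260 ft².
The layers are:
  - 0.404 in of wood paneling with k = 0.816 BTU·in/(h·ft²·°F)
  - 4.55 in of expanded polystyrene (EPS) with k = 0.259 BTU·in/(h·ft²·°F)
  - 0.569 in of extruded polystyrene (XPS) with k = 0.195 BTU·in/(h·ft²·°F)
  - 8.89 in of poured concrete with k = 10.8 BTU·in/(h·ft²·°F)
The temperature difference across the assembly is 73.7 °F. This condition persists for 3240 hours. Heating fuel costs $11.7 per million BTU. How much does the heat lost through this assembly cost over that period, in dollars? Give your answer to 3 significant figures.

0.404/0.816 = 0.4951
4.55/0.259 = 17.57
0.569/0.195 = 2.918
8.89/10.8 = 0.8231
R_total = 0.4951 + 17.57 + 2.918 + 0.8231 = 21.8 ft²·°F·h/BTU
Q = 1260 × 73.7 / 21.8 = 4259 BTU/h
E = 4259 × 3240 = 13800000 BTU
Cost = 13800000/10⁶ × 11.7 = $161.4

161 dollars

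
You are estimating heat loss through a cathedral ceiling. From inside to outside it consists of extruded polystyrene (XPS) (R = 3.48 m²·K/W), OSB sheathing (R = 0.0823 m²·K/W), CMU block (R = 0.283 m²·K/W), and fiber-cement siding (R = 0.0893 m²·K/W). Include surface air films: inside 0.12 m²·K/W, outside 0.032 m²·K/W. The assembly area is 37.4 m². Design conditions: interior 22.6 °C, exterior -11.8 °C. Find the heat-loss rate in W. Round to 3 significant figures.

315 W

R_total = 0.12 + 3.48 + 0.0823 + 0.283 + 0.0893 + 0.032 = 4.087 m²·K/W
Q = A·ΔT/R = 37.4 × (22.6 − (-11.8)) / 4.087 = 314.8 W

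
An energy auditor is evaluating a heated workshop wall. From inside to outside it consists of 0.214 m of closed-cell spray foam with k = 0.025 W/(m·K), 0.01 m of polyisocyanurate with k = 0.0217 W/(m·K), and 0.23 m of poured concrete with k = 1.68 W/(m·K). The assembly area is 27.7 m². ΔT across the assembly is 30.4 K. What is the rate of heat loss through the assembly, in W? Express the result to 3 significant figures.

92.0 W

0.214/0.025 = 8.56
0.01/0.0217 = 0.4608
0.23/1.68 = 0.1369
R_total = 8.56 + 0.4608 + 0.1369 = 9.158 m²·K/W
Q = A·ΔT/R = 27.7 × 30.4 / 9.158 = 91.95 W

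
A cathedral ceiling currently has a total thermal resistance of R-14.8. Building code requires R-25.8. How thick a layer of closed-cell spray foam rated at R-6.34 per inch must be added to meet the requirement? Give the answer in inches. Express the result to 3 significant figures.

1.74 in

ΔR = 25.8 − 14.8 = 11 ft²·°F·h/BTU
L = ΔR / (R/in) = 11/6.34 = 1.735 in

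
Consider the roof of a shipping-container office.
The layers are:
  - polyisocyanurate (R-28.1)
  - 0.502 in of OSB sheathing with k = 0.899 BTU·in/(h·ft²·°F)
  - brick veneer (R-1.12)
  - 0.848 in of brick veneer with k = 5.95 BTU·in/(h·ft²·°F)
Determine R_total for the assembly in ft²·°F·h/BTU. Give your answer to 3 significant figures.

29.9 ft²·°F·h/BTU

0.502/0.899 = 0.5584
0.848/5.95 = 0.1425
R_total = 28.1 + 0.5584 + 1.12 + 0.1425 = 29.92 ft²·°F·h/BTU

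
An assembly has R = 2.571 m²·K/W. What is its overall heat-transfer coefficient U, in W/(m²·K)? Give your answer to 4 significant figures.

0.3890 W/(m²·K)

U = 1/R = 1/2.571 = 0.38895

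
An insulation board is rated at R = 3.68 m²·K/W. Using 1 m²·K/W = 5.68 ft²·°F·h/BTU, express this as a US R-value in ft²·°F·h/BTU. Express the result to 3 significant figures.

R_US = 3.68 × 5.68 = 20.9

20.9 ft²·°F·h/BTU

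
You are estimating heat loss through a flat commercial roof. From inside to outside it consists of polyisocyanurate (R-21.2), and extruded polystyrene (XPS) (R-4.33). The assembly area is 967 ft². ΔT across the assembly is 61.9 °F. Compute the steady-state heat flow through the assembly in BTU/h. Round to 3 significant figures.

R_total = 21.2 + 4.33 = 25.53 ft²·°F·h/BTU
Q = A·ΔT/R = 967 × 61.9 / 25.53 = 2345 BTU/h

2340 BTU/h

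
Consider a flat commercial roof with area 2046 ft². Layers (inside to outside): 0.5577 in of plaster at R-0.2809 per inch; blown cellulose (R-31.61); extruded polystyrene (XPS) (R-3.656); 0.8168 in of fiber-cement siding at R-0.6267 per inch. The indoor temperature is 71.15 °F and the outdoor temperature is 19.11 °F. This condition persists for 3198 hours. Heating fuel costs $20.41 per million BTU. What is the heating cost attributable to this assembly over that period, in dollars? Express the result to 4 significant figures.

0.5577 × 0.2809 = 0.15666
0.8168 × 0.6267 = 0.51189
R_total = 0.15666 + 31.61 + 3.656 + 0.51189 = 35.935 ft²·°F·h/BTU
Q = 2046 × (71.15 − 19.11) / 35.935 = 2963 BTU/h
E = 2963 × 3198 = 9475700 BTU
Cost = 9475700/10⁶ × 20.41 = $193.4

193.4 dollars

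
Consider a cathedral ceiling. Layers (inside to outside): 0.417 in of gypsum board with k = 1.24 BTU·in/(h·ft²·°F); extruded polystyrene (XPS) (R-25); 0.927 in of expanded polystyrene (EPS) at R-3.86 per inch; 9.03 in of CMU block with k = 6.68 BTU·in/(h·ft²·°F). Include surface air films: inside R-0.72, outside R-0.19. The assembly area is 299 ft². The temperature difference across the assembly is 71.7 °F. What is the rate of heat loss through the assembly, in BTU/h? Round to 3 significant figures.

0.417/1.24 = 0.3363
0.927 × 3.86 = 3.578
9.03/6.68 = 1.352
R_total = 0.72 + 0.3363 + 25 + 3.578 + 1.352 + 0.19 = 31.18 ft²·°F·h/BTU
Q = A·ΔT/R = 299 × 71.7 / 31.18 = 687.6 BTU/h

688 BTU/h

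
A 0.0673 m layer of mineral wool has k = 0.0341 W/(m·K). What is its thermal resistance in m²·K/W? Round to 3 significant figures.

R = L/k = 0.0673/0.0341 = 1.974 m²·K/W

1.97 m²·K/W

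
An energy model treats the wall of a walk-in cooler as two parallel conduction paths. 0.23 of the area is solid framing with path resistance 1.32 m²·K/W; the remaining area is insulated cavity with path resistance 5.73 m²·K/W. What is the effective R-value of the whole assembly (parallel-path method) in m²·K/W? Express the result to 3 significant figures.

3.24 m²·K/W

U_eff = 0.77/5.73 + 0.23/1.32 = 0.1344 + 0.1742 = 0.3086
R_eff = 1/U_eff = 3.24 m²·K/W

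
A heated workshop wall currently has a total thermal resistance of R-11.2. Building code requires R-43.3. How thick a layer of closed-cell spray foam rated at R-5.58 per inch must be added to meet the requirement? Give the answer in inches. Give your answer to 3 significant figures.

ΔR = 43.3 − 11.2 = 32.1 ft²·°F·h/BTU
L = ΔR / (R/in) = 32.1/5.58 = 5.753 in

5.75 in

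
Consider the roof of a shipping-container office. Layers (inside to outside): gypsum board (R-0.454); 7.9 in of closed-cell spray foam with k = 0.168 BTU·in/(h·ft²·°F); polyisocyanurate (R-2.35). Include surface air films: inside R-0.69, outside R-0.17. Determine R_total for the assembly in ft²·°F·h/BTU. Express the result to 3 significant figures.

7.9/0.168 = 47.02
R_total = 0.69 + 0.454 + 47.02 + 2.35 + 0.17 = 50.69 ft²·°F·h/BTU

50.7 ft²·°F·h/BTU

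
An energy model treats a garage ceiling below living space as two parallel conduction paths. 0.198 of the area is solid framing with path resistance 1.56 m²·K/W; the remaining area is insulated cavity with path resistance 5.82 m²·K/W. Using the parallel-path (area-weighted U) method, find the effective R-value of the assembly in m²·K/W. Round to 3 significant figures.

3.78 m²·K/W

U_eff = 0.802/5.82 + 0.198/1.56 = 0.1378 + 0.1269 = 0.2647
R_eff = 1/U_eff = 3.778 m²·K/W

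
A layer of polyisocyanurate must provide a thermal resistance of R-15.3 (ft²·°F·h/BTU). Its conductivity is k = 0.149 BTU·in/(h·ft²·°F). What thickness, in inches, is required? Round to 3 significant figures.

2.28 in

L = R × k = 15.3 × 0.149 = 2.28 in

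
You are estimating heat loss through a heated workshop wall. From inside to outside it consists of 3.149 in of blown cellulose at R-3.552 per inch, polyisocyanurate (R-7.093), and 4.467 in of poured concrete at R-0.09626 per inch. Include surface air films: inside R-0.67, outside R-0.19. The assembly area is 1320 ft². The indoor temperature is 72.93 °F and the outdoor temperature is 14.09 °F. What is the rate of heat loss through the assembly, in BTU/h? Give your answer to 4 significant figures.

3.149 × 3.552 = 11.185
4.467 × 0.09626 = 0.42999
R_total = 0.67 + 11.185 + 7.093 + 0.42999 + 0.19 = 19.568 ft²·°F·h/BTU
Q = A·ΔT/R = 1320 × (72.93 − 14.09) / 19.568 = 3969.1 BTU/h

3969 BTU/h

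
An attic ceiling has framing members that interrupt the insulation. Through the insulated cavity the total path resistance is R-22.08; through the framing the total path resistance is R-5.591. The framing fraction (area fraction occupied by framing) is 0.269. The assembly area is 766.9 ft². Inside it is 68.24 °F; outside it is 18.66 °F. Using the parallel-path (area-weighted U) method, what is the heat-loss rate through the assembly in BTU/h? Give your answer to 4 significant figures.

3088 BTU/h

U_eff = 0.731/22.08 + 0.269/5.591 = 0.033107 + 0.048113 = 0.08122
R_eff = 1/U_eff = 12.312 ft²·°F·h/BTU
Q = 766.9 × (68.24 − 18.66) / 12.312 = 3088.2 BTU/h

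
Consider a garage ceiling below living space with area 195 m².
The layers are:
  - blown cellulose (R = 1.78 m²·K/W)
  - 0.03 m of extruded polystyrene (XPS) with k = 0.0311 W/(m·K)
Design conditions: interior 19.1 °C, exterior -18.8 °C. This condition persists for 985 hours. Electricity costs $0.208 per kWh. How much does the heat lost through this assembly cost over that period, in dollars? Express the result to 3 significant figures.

552 dollars

0.03/0.0311 = 0.9646
R_total = 1.78 + 0.9646 = 2.745 m²·K/W
Q = 195 × (19.1 − (-18.8)) / 2.745 = 2693 W
E = 2693 W × 985 h / 1000 = 2652 kWh
Cost = 2652 × 0.208 = $551.7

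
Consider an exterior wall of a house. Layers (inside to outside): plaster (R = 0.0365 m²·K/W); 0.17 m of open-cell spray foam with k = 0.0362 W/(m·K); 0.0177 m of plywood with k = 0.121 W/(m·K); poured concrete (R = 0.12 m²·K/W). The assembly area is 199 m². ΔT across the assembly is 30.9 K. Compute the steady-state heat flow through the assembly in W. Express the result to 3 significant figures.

0.17/0.0362 = 4.696
0.0177/0.121 = 0.1463
R_total = 0.0365 + 4.696 + 0.1463 + 0.12 = 4.999 m²·K/W
Q = A·ΔT/R = 199 × 30.9 / 4.999 = 1230 W

1230 W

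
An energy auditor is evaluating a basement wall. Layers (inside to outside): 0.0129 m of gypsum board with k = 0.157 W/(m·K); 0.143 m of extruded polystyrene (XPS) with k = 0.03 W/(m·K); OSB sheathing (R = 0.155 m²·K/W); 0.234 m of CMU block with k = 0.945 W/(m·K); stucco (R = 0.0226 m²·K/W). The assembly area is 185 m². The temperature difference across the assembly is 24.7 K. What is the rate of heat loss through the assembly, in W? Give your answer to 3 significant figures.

0.0129/0.157 = 0.08217
0.143/0.03 = 4.767
0.234/0.945 = 0.2476
R_total = 0.08217 + 4.767 + 0.155 + 0.2476 + 0.0226 = 5.274 m²·K/W
Q = A·ΔT/R = 185 × 24.7 / 5.274 = 866.4 W

866 W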